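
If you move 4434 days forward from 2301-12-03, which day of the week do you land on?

Friday

Dec 3, 2301 is a Tuesday.
4434 mod 7 = 3, so 4434 days after a Tuesday is Tuesday + 3 = Friday.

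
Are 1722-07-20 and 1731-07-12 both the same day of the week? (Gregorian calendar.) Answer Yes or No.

No

From Jul 20, 1722 to Jul 12, 1731 is 3279 days.
3279 mod 7 = 3, so they are different weekdays.
(Jul 20, 1722 is a Monday; Jul 12, 1731 is a Thursday.)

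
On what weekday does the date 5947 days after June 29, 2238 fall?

First find the weekday of Jun 29, 2238. Doomsday rule: the anchor day for the 2200s is Friday. For year 38: 38÷12 = 3 r 2, and 2÷4 = 0, so 3+2+0 = 5.
Friday + 5 ≡ Wednesday — that's 2238's doomsday.
In June the doomsday date is Jun 6.
Jun 29 is 23 days after Jun 6; 23 mod 7 = 2, so Wednesday + 2 = Friday.
5947 mod 7 = 4, so 5947 days after a Friday is Friday + 4 = Tuesday.

Tuesday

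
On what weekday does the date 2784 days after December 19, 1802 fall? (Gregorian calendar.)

First find the weekday of Dec 19, 1802. Doomsday rule: the anchor day for the 1800s is Friday. For year 02: 2÷12 = 0 r 2, and 2÷4 = 0, so 0+2+0 = 2.
Friday + 2 ≡ Sunday — that's 1802's doomsday.
In December the doomsday date is Dec 12.
Dec 19 is 7 days after Dec 12; 7 mod 7 = 0, so Sunday + 0 = Sunday.
2784 mod 7 = 5, so 2784 days after a Sunday is Sunday + 5 = Friday.

Friday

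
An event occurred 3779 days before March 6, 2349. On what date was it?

October 31, 2338

−365 (one year) → Mar 6, 2348 (3414 left).
−366 (one year; includes Feb 29, 2348) → Mar 6, 2347 (3048 left).
−365 (one year) → Mar 6, 2346 (2683 left).
−365 (one year) → Mar 6, 2345 (2318 left).
−365 (one year) → Mar 6, 2344 (1953 left).
−366 (one year; includes Feb 29, 2344) → Mar 6, 2343 (1587 left).
−365 (one year) → Mar 6, 2342 (1222 left).
−365 (one year) → Mar 6, 2341 (857 left).
−365 (one year) → Mar 6, 2340 (492 left).
−366 (one year; includes Feb 29, 2340) → Mar 6, 2339 (126 left).
−6 → Feb 28, 2339 (end of Feb, 28 days; 120 left).
−28 → Jan 31, 2339 (end of Jan, 31 days; 92 left).
−31 → Dec 31, 2338 (end of Dec, 31 days; 61 left).
−31 → Nov 30, 2338 (end of Nov, 30 days; 30 left).
−30 → Oct 31, 2338 (end of Oct, 31 days; 0 left).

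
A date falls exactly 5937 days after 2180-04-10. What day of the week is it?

Apr 10, 2180 is a Monday.
5937 mod 7 = 1, so 5937 days after a Monday is Monday + 1 = Tuesday.

Tuesday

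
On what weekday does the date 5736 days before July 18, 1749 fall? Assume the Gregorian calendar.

Tuesday

First find the weekday of Jul 18, 1749. Doomsday rule: the anchor day for the 1700s is Sunday. For year 49: 49÷12 = 4 r 1, and 1÷4 = 0, so 4+1+0 = 5.
Sunday + 5 ≡ Friday — that's 1749's doomsday.
In July the doomsday date is Jul 11.
Jul 18 is 7 days after Jul 11; 7 mod 7 = 0, so Friday + 0 = Friday.
5736 mod 7 = 3, so 5736 days before a Friday is Friday − 3 = Tuesday.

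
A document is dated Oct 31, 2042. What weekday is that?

Friday

Doomsday rule: the anchor day for the 2000s is Tuesday. For year 42: 42÷12 = 3 r 6, and 6÷4 = 1, so 3+6+1 = 10.
Tuesday + 10 ≡ Friday — that's 2042's doomsday.
In October the doomsday date is Oct 10.
Oct 31 is 21 days after Oct 10; 21 mod 7 = 0, so Friday + 0 = Friday.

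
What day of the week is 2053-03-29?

Saturday

Doomsday rule: the anchor day for the 2000s is Tuesday. For year 53: 53÷12 = 4 r 5, and 5÷4 = 1, so 4+5+1 = 10.
Tuesday + 10 ≡ Friday — that's 2053's doomsday.
In March the doomsday date is Mar 14.
Mar 29 is 15 days after Mar 14; 15 mod 7 = 1, so Friday + 1 = Saturday.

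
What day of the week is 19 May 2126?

Sunday

Doomsday rule: the anchor day for the 2100s is Sunday. For year 26: 26÷12 = 2 r 2, and 2÷4 = 0, so 2+2+0 = 4.
Sunday + 4 ≡ Thursday — that's 2126's doomsday.
In May the doomsday date is May 9.
May 19 is 10 days after May 9; 10 mod 7 = 3, so Thursday + 3 = Sunday.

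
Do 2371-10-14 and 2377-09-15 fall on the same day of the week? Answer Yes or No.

Yes

From Oct 14, 2371 to Sep 15, 2377 is 2163 days.
2163 mod 7 = 0, so they are the same weekday.
(Oct 14, 2371 is a Thursday; Sep 15, 2377 is a Thursday.)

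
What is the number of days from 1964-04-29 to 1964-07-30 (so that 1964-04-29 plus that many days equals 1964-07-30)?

Apr 29, 1964 → May 29, 1964: 30 days (April has 30).
May 29, 1964 → Jun 29, 1964: 31 days (May has 31).
Jun 29, 1964 → Jul 29, 1964: 30 days (June has 30).
Jul 29, 1964 → Jul 30, 1964: 1 days.
Total: 92 days.

92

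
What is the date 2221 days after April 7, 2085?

+365 (one year) → Apr 7, 2086 (1856 left).
+365 (one year) → Apr 7, 2087 (1491 left).
+366 (one year; includes Feb 29, 2088) → Apr 7, 2088 (1125 left).
+365 (one year) → Apr 7, 2089 (760 left).
+365 (one year) → Apr 7, 2090 (395 left).
Apr has 30 days: +24 → May 1, 2090 (371 left).
May has 31 days: +31 → Jun 1, 2090 (340 left).
Jun has 30 days: +30 → Jul 1, 2090 (310 left).
Jul has 31 days: +31 → Aug 1, 2090 (279 left).
Aug has 31 days: +31 → Sep 1, 2090 (248 left).
Sep has 30 days: +30 → Oct 1, 2090 (218 left).
Oct has 31 days: +31 → Nov 1, 2090 (187 left).
Nov has 30 days: +30 → Dec 1, 2090 (157 left).
Dec has 31 days: +31 → Jan 1, 2091 (126 left).
Jan has 31 days: +31 → Feb 1, 2091 (95 left).
Feb has 28 days: +28 → Mar 1, 2091 (67 left).
Mar has 31 days: +31 → Apr 1, 2091 (36 left).
Apr has 30 days: +30 → May 1, 2091 (6 left).
+6 → May 7, 2091.

May 7, 2091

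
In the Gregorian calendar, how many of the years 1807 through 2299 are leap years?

120

Multiples of 4 in [1807,2299]: 123.
Of those, multiples of 100: 4 (not leap unless ÷400).
Multiples of 400: 1.
Leap years = 123 − 4 + 1 = 120.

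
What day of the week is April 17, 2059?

Doomsday rule: the anchor day for the 2000s is Tuesday. For year 59: 59÷12 = 4 r 11, and 11÷4 = 2, so 4+11+2 = 17.
Tuesday + 17 ≡ Friday — that's 2059's doomsday.
In April the doomsday date is Apr 4.
Apr 17 is 13 days after Apr 4; 13 mod 7 = 6, so Friday + 6 = Thursday.

Thursday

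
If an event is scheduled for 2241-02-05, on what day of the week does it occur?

Friday

Doomsday rule: the anchor day for the 2200s is Friday. For year 41: 41÷12 = 3 r 5, and 5÷4 = 1, so 3+5+1 = 9.
Friday + 9 ≡ Sunday — that's 2241's doomsday.
In February the doomsday date is Feb 28 (2241 is not a leap year).
Feb 5 is 23 days before Feb 28; 23 mod 7 = 2, so Sunday − 2 = Friday.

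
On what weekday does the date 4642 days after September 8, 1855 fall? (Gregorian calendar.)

First find the weekday of Sep 8, 1855. Doomsday rule: the anchor day for the 1800s is Friday. For year 55: 55÷12 = 4 r 7, and 7÷4 = 1, so 4+7+1 = 12.
Friday + 12 ≡ Wednesday — that's 1855's doomsday.
In September the doomsday date is Sep 5.
Sep 8 is 3 days after Sep 5; 3 mod 7 = 3, so Wednesday + 3 = Saturday.
4642 mod 7 = 1, so 4642 days after a Saturday is Saturday + 1 = Sunday.

Sunday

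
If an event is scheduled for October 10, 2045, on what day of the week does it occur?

January 1, 2045 is a Sunday.
Jan 1, 2045 → Feb 1, 2045: 31 days (January has 31).
Feb 1, 2045 → Mar 1, 2045: 28 days (February has 28).
Mar 1, 2045 → Apr 1, 2045: 31 days (March has 31).
Apr 1, 2045 → May 1, 2045: 30 days (April has 30).
May 1, 2045 → Jun 1, 2045: 31 days (May has 31).
Jun 1, 2045 → Jul 1, 2045: 30 days (June has 30).
Jul 1, 2045 → Aug 1, 2045: 31 days (July has 31).
Aug 1, 2045 → Sep 1, 2045: 31 days (August has 31).
Sep 1, 2045 → Oct 1, 2045: 30 days (September has 30).
Oct 1, 2045 → Oct 10, 2045: 9 days.
Total: 282 days.
282 mod 7 = 2, so Sunday + 2 = Tuesday.

Tuesday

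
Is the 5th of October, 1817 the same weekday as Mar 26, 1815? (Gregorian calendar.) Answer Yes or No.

From Mar 26, 1815 to Oct 5, 1817 is 924 days.
924 mod 7 = 0, so they are the same weekday.
(Mar 26, 1815 is a Sunday; Oct 5, 1817 is a Sunday.)

Yes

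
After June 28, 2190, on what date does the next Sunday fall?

Jun 28, 2190 is a Monday.
From Monday to the next Sunday is 6 days.
Jun 28, 2190 + 6 = Jul 4, 2190.

July 4, 2190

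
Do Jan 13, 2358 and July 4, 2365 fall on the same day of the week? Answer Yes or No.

From Jan 13, 2358 to Jul 4, 2365 is 2729 days.
2729 mod 7 = 6, so they are different weekdays.
(Jan 13, 2358 is a Monday; Jul 4, 2365 is a Sunday.)

No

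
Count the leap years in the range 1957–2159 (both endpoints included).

Multiples of 4 in [1957,2159]: 50.
Of those, multiples of 100: 2 (not leap unless ÷400).
Multiples of 400: 1.
Leap years = 50 − 2 + 1 = 49.

49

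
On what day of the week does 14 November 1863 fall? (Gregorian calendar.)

Doomsday rule: the anchor day for the 1800s is Friday. For year 63: 63÷12 = 5 r 3, and 3÷4 = 0, so 5+3+0 = 8.
Friday + 8 ≡ Saturday — that's 1863's doomsday.
In November the doomsday date is Nov 7.
Nov 14 is 7 days after Nov 7; 7 mod 7 = 0, so Saturday + 0 = Saturday.

Saturday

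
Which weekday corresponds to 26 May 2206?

Doomsday rule: the anchor day for the 2200s is Friday. For year 06: 6÷12 = 0 r 6, and 6÷4 = 1, so 0+6+1 = 7.
Friday + 7 ≡ Friday — that's 2206's doomsday.
In May the doomsday date is May 9.
May 26 is 17 days after May 9; 17 mod 7 = 3, so Friday + 3 = Monday.

Monday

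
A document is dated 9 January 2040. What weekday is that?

Monday

Doomsday rule: the anchor day for the 2000s is Tuesday. For year 40: 40÷12 = 3 r 4, and 4÷4 = 1, so 3+4+1 = 8.
Tuesday + 8 ≡ Wednesday — that's 2040's doomsday.
In January the doomsday date is Jan 4 (2040 is a leap year (divisible by 4)).
Jan 9 is 5 days after Jan 4; 5 mod 7 = 5, so Wednesday + 5 = Monday.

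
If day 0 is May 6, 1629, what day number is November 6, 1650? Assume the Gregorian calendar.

May 6, 1629 → May 6, 1630: 365 days.
May 6, 1630 → May 6, 1631: 365 days.
May 6, 1631 → May 6, 1632: 366 days (Feb 29, 1632 is in that span).
May 6, 1632 → May 6, 1633: 365 days.
May 6, 1633 → May 6, 1634: 365 days.
May 6, 1634 → May 6, 1635: 365 days.
May 6, 1635 → May 6, 1636: 366 days (Feb 29, 1636 is in that span).
May 6, 1636 → May 6, 1637: 365 days.
May 6, 1637 → May 6, 1638: 365 days.
May 6, 1638 → May 6, 1639: 365 days.
May 6, 1639 → May 6, 1640: 366 days (Feb 29, 1640 is in that span).
May 6, 1640 → May 6, 1641: 365 days.
May 6, 1641 → May 6, 1642: 365 days.
May 6, 1642 → May 6, 1643: 365 days.
May 6, 1643 → May 6, 1644: 366 days (Feb 29, 1644 is in that span).
May 6, 1644 → May 6, 1645: 365 days.
May 6, 1645 → May 6, 1646: 365 days.
May 6, 1646 → May 6, 1647: 365 days.
May 6, 1647 → May 6, 1648: 366 days (Feb 29, 1648 is in that span).
May 6, 1648 → May 6, 1649: 365 days.
May 6, 1649 → May 6, 1650: 365 days.
May 6, 1650 → Jun 6, 1650: 31 days (May has 31).
Jun 6, 1650 → Jul 6, 1650: 30 days (June has 30).
Jul 6, 1650 → Aug 6, 1650: 31 days (July has 31).
Aug 6, 1650 → Sep 6, 1650: 31 days (August has 31).
Sep 6, 1650 → Oct 6, 1650: 30 days (September has 30).
Oct 6, 1650 → Nov 6, 1650: 31 days.
Total: 7854 days.

7854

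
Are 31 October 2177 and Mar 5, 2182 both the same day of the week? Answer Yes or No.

No

From Oct 31, 2177 to Mar 5, 2182 is 1586 days.
1586 mod 7 = 4, so they are different weekdays.
(Oct 31, 2177 is a Friday; Mar 5, 2182 is a Tuesday.)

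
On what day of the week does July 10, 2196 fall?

Sunday

Doomsday rule: the anchor day for the 2100s is Sunday. For year 96: 96÷12 = 8 r 0, and 0÷4 = 0, so 8+0+0 = 8.
Sunday + 8 ≡ Monday — that's 2196's doomsday.
In July the doomsday date is Jul 11.
Jul 10 is 1 day before Jul 11; 1 mod 7 = 1, so Monday − 1 = Sunday.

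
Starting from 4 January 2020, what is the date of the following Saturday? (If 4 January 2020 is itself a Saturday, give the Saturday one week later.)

Jan 4, 2020 is a Saturday.
From Saturday to the next Saturday is 7 days.
Jan 4, 2020 + 7 = Jan 11, 2020.

January 11, 2020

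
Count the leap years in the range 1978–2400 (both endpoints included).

103

Multiples of 4 in [1978,2400]: 106.
Of those, multiples of 100: 5 (not leap unless ÷400).
Multiples of 400: 2.
Leap years = 106 − 5 + 2 = 103.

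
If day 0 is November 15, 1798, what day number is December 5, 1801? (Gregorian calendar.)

Nov 15, 1798 → Nov 15, 1799: 365 days.
Nov 15, 1799 → Nov 15, 1800: 365 days.
Nov 15, 1800 → Dec 15, 1800: 30 days (November has 30).
Dec 15, 1800 → Jan 15, 1801: 31 days (December has 31).
Jan 15, 1801 → Feb 15, 1801: 31 days (January has 31).
Feb 15, 1801 → Mar 15, 1801: 28 days (February has 28).
Mar 15, 1801 → Apr 15, 1801: 31 days (March has 31).
Apr 15, 1801 → May 15, 1801: 30 days (April has 30).
May 15, 1801 → Jun 15, 1801: 31 days (May has 31).
Jun 15, 1801 → Jul 15, 1801: 30 days (June has 30).
Jul 15, 1801 → Aug 15, 1801: 31 days (July has 31).
Aug 15, 1801 → Sep 15, 1801: 31 days (August has 31).
Sep 15, 1801 → Oct 15, 1801: 30 days (September has 30).
Oct 15, 1801 → Nov 15, 1801: 31 days (October has 31).
Nov 15, 1801 → Dec 5, 1801: 20 days.
Total: 1115 days.

1115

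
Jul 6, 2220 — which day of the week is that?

Thursday

Doomsday rule: the anchor day for the 2200s is Friday. For year 20: 20÷12 = 1 r 8, and 8÷4 = 2, so 1+8+2 = 11.
Friday + 11 ≡ Tuesday — that's 2220's doomsday.
In July the doomsday date is Jul 11.
Jul 6 is 5 days before Jul 11; 5 mod 7 = 5, so Tuesday − 5 = Thursday.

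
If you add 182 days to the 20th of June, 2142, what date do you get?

December 19, 2142

Jun has 30 days: +11 → Jul 1, 2142 (171 left).
Jul has 31 days: +31 → Aug 1, 2142 (140 left).
Aug has 31 days: +31 → Sep 1, 2142 (109 left).
Sep has 30 days: +30 → Oct 1, 2142 (79 left).
Oct has 31 days: +31 → Nov 1, 2142 (48 left).
Nov has 30 days: +30 → Dec 1, 2142 (18 left).
+18 → Dec 19, 2142.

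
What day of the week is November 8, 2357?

Friday

Doomsday rule: the anchor day for the 2300s is Wednesday. For year 57: 57÷12 = 4 r 9, and 9÷4 = 2, so 4+9+2 = 15.
Wednesday + 15 ≡ Thursday — that's 2357's doomsday.
In November the doomsday date is Nov 7.
Nov 8 is 1 day after Nov 7; 1 mod 7 = 1, so Thursday + 1 = Friday.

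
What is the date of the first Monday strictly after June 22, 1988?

June 27, 1988

Jun 22, 1988 is a Wednesday.
From Wednesday to the next Monday is 5 days.
Jun 22, 1988 + 5 = Jun 27, 1988.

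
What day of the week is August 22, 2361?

Tuesday

Doomsday rule: the anchor day for the 2300s is Wednesday. For year 61: 61÷12 = 5 r 1, and 1÷4 = 0, so 5+1+0 = 6.
Wednesday + 6 ≡ Tuesday — that's 2361's doomsday.
In August the doomsday date is Aug 8.
Aug 22 is 14 days after Aug 8; 14 mod 7 = 0, so Tuesday + 0 = Tuesday.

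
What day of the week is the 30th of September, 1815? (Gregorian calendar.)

Saturday

Doomsday rule: the anchor day for the 1800s is Friday. For year 15: 15÷12 = 1 r 3, and 3÷4 = 0, so 1+3+0 = 4.
Friday + 4 ≡ Tuesday — that's 1815's doomsday.
In September the doomsday date is Sep 5.
Sep 30 is 25 days after Sep 5; 25 mod 7 = 4, so Tuesday + 4 = Saturday.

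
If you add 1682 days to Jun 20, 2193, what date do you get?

+365 (one year) → Jun 20, 2194 (1317 left).
+365 (one year) → Jun 20, 2195 (952 left).
+366 (one year; includes Feb 29, 2196) → Jun 20, 2196 (586 left).
+365 (one year) → Jun 20, 2197 (221 left).
Jun has 30 days: +11 → Jul 1, 2197 (210 left).
Jul has 31 days: +31 → Aug 1, 2197 (179 left).
Aug has 31 days: +31 → Sep 1, 2197 (148 left).
Sep has 30 days: +30 → Oct 1, 2197 (118 left).
Oct has 31 days: +31 → Nov 1, 2197 (87 left).
Nov has 30 days: +30 → Dec 1, 2197 (57 left).
Dec has 31 days: +31 → Jan 1, 2198 (26 left).
+26 → Jan 27, 2198.

January 27, 2198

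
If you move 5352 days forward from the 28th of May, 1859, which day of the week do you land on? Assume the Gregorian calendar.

First find the weekday of May 28, 1859. Doomsday rule: the anchor day for the 1800s is Friday. For year 59: 59÷12 = 4 r 11, and 11÷4 = 2, so 4+11+2 = 17.
Friday + 17 ≡ Monday — that's 1859's doomsday.
In May the doomsday date is May 9.
May 28 is 19 days after May 9; 19 mod 7 = 5, so Monday + 5 = Saturday.
5352 mod 7 = 4, so 5352 days after a Saturday is Saturday + 4 = Wednesday.

Wednesday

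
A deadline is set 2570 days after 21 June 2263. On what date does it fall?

July 4, 2270

+366 (one year; includes Feb 29, 2264) → Jun 21, 2264 (2204 left).
+365 (one year) → Jun 21, 2265 (1839 left).
+365 (one year) → Jun 21, 2266 (1474 left).
+365 (one year) → Jun 21, 2267 (1109 left).
+366 (one year; includes Feb 29, 2268) → Jun 21, 2268 (743 left).
+365 (one year) → Jun 21, 2269 (378 left).
Jun has 30 days: +10 → Jul 1, 2269 (368 left).
Jul has 31 days: +31 → Aug 1, 2269 (337 left).
Aug has 31 days: +31 → Sep 1, 2269 (306 left).
Sep has 30 days: +30 → Oct 1, 2269 (276 left).
Oct has 31 days: +31 → Nov 1, 2269 (245 left).
Nov has 30 days: +30 → Dec 1, 2269 (215 left).
Dec has 31 days: +31 → Jan 1, 2270 (184 left).
Jan has 31 days: +31 → Feb 1, 2270 (153 left).
Feb has 28 days: +28 → Mar 1, 2270 (125 left).
Mar has 31 days: +31 → Apr 1, 2270 (94 left).
Apr has 30 days: +30 → May 1, 2270 (64 left).
May has 31 days: +31 → Jun 1, 2270 (33 left).
Jun has 30 days: +30 → Jul 1, 2270 (3 left).
+3 → Jul 4, 2270.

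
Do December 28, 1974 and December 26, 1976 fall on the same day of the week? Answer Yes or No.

No

From Dec 28, 1974 to Dec 26, 1976 is 729 days.
729 mod 7 = 1, so they are different weekdays.
(Dec 28, 1974 is a Saturday; Dec 26, 1976 is a Sunday.)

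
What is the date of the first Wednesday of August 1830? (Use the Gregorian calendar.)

August 1, 1830 is a Sunday.
The first Wednesday is therefore August 4 (3 days later).

August 4, 1830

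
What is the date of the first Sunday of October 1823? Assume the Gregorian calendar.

October 5, 1823

October 1, 1823 is a Wednesday.
The first Sunday is therefore October 5 (4 days later).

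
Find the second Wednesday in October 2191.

October 1, 2191 is a Saturday.
The first Wednesday is therefore October 5 (4 days later).
The second Wednesday is 5 + 1×7 = October 12.

October 12, 2191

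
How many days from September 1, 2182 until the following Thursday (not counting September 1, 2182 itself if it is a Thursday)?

4

Sep 1, 2182 is a Sunday.
From Sunday to the next Thursday is 4 days.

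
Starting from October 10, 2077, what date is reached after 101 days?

Oct has 31 days: +22 → Nov 1, 2077 (79 left).
Nov has 30 days: +30 → Dec 1, 2077 (49 left).
Dec has 31 days: +31 → Jan 1, 2078 (18 left).
+18 → Jan 19, 2078.

January 19, 2078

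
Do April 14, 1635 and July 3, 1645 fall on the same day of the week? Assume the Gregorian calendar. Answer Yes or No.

No

From Apr 14, 1635 to Jul 3, 1645 is 3733 days.
3733 mod 7 = 2, so they are different weekdays.
(Apr 14, 1635 is a Saturday; Jul 3, 1645 is a Monday.)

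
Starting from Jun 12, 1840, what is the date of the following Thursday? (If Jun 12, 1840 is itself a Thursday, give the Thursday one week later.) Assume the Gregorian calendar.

June 18, 1840

Jun 12, 1840 is a Friday.
From Friday to the next Thursday is 6 days.
Jun 12, 1840 + 6 = Jun 18, 1840.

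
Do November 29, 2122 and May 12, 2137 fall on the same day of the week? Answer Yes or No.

Yes

From Nov 29, 2122 to May 12, 2137 is 5278 days.
5278 mod 7 = 0, so they are the same weekday.
(Nov 29, 2122 is a Sunday; May 12, 2137 is a Sunday.)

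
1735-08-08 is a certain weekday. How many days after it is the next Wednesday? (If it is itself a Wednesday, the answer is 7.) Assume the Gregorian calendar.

2

Aug 8, 1735 is a Monday.
From Monday to the next Wednesday is 2 days.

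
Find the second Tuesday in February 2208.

February 1, 2208 is a Monday.
The first Tuesday is therefore February 2 (1 days later).
The second Tuesday is 2 + 1×7 = February 9.

February 9, 2208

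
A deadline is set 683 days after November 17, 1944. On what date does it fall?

+365 (one year) → Nov 17, 1945 (318 left).
Nov has 30 days: +14 → Dec 1, 1945 (304 left).
Dec has 31 days: +31 → Jan 1, 1946 (273 left).
Jan has 31 days: +31 → Feb 1, 1946 (242 left).
Feb has 28 days: +28 → Mar 1, 1946 (214 left).
Mar has 31 days: +31 → Apr 1, 1946 (183 left).
Apr has 30 days: +30 → May 1, 1946 (153 left).
May has 31 days: +31 → Jun 1, 1946 (122 left).
Jun has 30 days: +30 → Jul 1, 1946 (92 left).
Jul has 31 days: +31 → Aug 1, 1946 (61 left).
Aug has 31 days: +31 → Sep 1, 1946 (30 left).
Sep has 30 days: +30 → Oct 1, 1946 (0 left).

October 1, 1946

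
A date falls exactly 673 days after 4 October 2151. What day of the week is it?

Tuesday

First find the weekday of Oct 4, 2151. Doomsday rule: the anchor day for the 2100s is Sunday. For year 51: 51÷12 = 4 r 3, and 3÷4 = 0, so 4+3+0 = 7.
Sunday + 7 ≡ Sunday — that's 2151's doomsday.
In October the doomsday date is Oct 10.
Oct 4 is 6 days before Oct 10; 6 mod 7 = 6, so Sunday − 6 = Monday.
673 mod 7 = 1, so 673 days after a Monday is Monday + 1 = Tuesday.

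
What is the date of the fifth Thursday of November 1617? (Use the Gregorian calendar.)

November 30, 1617

November 1, 1617 is a Wednesday.
The first Thursday is therefore November 2 (1 days later).
The fifth Thursday is 2 + 4×7 = November 30.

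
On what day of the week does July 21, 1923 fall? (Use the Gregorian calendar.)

Saturday

January 1, 1923 is a Monday.
Jan 1, 1923 → Feb 1, 1923: 31 days (January has 31).
Feb 1, 1923 → Mar 1, 1923: 28 days (February has 28).
Mar 1, 1923 → Apr 1, 1923: 31 days (March has 31).
Apr 1, 1923 → May 1, 1923: 30 days (April has 30).
May 1, 1923 → Jun 1, 1923: 31 days (May has 31).
Jun 1, 1923 → Jul 1, 1923: 30 days (June has 30).
Jul 1, 1923 → Jul 21, 1923: 20 days.
Total: 201 days.
201 mod 7 = 5, so Monday + 5 = Saturday.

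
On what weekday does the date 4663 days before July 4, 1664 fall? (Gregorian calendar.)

Thursday

First find the weekday of Jul 4, 1664. Doomsday rule: the anchor day for the 1600s is Tuesday. For year 64: 64÷12 = 5 r 4, and 4÷4 = 1, so 5+4+1 = 10.
Tuesday + 10 ≡ Friday — that's 1664's doomsday.
In July the doomsday date is Jul 11.
Jul 4 is 7 days before Jul 11; 7 mod 7 = 0, so Friday − 0 = Friday.
4663 mod 7 = 1, so 4663 days before a Friday is Friday − 1 = Thursday.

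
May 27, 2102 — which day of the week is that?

Saturday

Doomsday rule: the anchor day for the 2100s is Sunday. For year 02: 2÷12 = 0 r 2, and 2÷4 = 0, so 0+2+0 = 2.
Sunday + 2 ≡ Tuesday — that's 2102's doomsday.
In May the doomsday date is May 9.
May 27 is 18 days after May 9; 18 mod 7 = 4, so Tuesday + 4 = Saturday.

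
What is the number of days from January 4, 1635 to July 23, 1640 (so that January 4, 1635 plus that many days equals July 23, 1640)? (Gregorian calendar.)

Jan 4, 1635 → Jan 4, 1636: 365 days.
Jan 4, 1636 → Jan 4, 1637: 366 days (Feb 29, 1636 is in that span).
Jan 4, 1637 → Jan 4, 1638: 365 days.
Jan 4, 1638 → Jan 4, 1639: 365 days.
Jan 4, 1639 → Jan 4, 1640: 365 days.
Jan 4, 1640 → Feb 4, 1640: 31 days (January has 31).
Feb 4, 1640 → Mar 4, 1640: 29 days (February has 29).
Mar 4, 1640 → Apr 4, 1640: 31 days (March has 31).
Apr 4, 1640 → May 4, 1640: 30 days (April has 30).
May 4, 1640 → Jun 4, 1640: 31 days (May has 31).
Jun 4, 1640 → Jul 4, 1640: 30 days (June has 30).
Jul 4, 1640 → Jul 23, 1640: 19 days.
Total: 2027 days.

2027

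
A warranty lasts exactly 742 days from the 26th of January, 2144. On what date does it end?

+366 (one year; includes Feb 29, 2144) → Jan 26, 2145 (376 left).
Jan has 31 days: +6 → Feb 1, 2145 (370 left).
Feb has 28 days: +28 → Mar 1, 2145 (342 left).
Mar has 31 days: +31 → Apr 1, 2145 (311 left).
Apr has 30 days: +30 → May 1, 2145 (281 left).
May has 31 days: +31 → Jun 1, 2145 (250 left).
Jun has 30 days: +30 → Jul 1, 2145 (220 left).
Jul has 31 days: +31 → Aug 1, 2145 (189 left).
Aug has 31 days: +31 → Sep 1, 2145 (158 left).
Sep has 30 days: +30 → Oct 1, 2145 (128 left).
Oct has 31 days: +31 → Nov 1, 2145 (97 left).
Nov has 30 days: +30 → Dec 1, 2145 (67 left).
Dec has 31 days: +31 → Jan 1, 2146 (36 left).
Jan has 31 days: +31 → Feb 1, 2146 (5 left).
+5 → Feb 6, 2146.

February 6, 2146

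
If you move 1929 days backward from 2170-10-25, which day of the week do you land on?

Sunday

Oct 25, 2170 is a Thursday.
1929 mod 7 = 4, so 1929 days before a Thursday is Thursday − 4 = Sunday.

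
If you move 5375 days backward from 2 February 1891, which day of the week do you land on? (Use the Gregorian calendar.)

Tuesday

First find the weekday of Feb 2, 1891. Doomsday rule: the anchor day for the 1800s is Friday. For year 91: 91÷12 = 7 r 7, and 7÷4 = 1, so 7+7+1 = 15.
Friday + 15 ≡ Saturday — that's 1891's doomsday.
In February the doomsday date is Feb 28 (1891 is not a leap year).
Feb 2 is 26 days before Feb 28; 26 mod 7 = 5, so Saturday − 5 = Monday.
5375 mod 7 = 6, so 5375 days before a Monday is Monday − 6 = Tuesday.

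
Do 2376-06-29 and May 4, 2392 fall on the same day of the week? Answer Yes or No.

From Jun 29, 2376 to May 4, 2392 is 5788 days.
5788 mod 7 = 6, so they are different weekdays.
(Jun 29, 2376 is a Tuesday; May 4, 2392 is a Monday.)

No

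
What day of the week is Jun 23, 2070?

Monday

Doomsday rule: the anchor day for the 2000s is Tuesday. For year 70: 70÷12 = 5 r 10, and 10÷4 = 2, so 5+10+2 = 17.
Tuesday + 17 ≡ Friday — that's 2070's doomsday.
In June the doomsday date is Jun 6.
Jun 23 is 17 days after Jun 6; 17 mod 7 = 3, so Friday + 3 = Monday.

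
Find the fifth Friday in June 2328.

June 29, 2328

June 1, 2328 is a Friday.
The first Friday is therefore June 1 (same day).
The fifth Friday is 1 + 4×7 = June 29.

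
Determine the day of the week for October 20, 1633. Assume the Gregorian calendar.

Doomsday rule: the anchor day for the 1600s is Tuesday. For year 33: 33÷12 = 2 r 9, and 9÷4 = 2, so 2+9+2 = 13.
Tuesday + 13 ≡ Monday — that's 1633's doomsday.
In October the doomsday date is Oct 10.
Oct 20 is 10 days after Oct 10; 10 mod 7 = 3, so Monday + 3 = Thursday.

Thursday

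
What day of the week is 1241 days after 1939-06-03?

First find the weekday of Jun 3, 1939. Doomsday rule: the anchor day for the 1900s is Wednesday. For year 39: 39÷12 = 3 r 3, and 3÷4 = 0, so 3+3+0 = 6.
Wednesday + 6 ≡ Tuesday — that's 1939's doomsday.
In June the doomsday date is Jun 6.
Jun 3 is 3 days before Jun 6; 3 mod 7 = 3, so Tuesday − 3 = Saturday.
1241 mod 7 = 2, so 1241 days after a Saturday is Saturday + 2 = Monday.

Monday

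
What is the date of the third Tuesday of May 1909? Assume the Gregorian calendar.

May 1, 1909 is a Saturday.
The first Tuesday is therefore May 4 (3 days later).
The third Tuesday is 4 + 2×7 = May 18.

May 18, 1909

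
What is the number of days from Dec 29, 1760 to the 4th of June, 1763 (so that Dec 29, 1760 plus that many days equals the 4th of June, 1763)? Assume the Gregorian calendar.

Dec 29, 1760 → Dec 29, 1761: 365 days.
Dec 29, 1761 → Dec 29, 1762: 365 days.
Dec 29, 1762 → Jan 29, 1763: 31 days (December has 31).
Jan 29, 1763 → Feb 28, 1763: 30 days (January has 31).
Feb 28, 1763 → Mar 28, 1763: 28 days (February has 28).
Mar 28, 1763 → Apr 28, 1763: 31 days (March has 31).
Apr 28, 1763 → May 28, 1763: 30 days (April has 30).
May 28, 1763 → Jun 4, 1763: 7 days.
Total: 887 days.

887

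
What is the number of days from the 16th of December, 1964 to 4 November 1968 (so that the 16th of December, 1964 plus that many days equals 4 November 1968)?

Dec 16, 1964 → Dec 16, 1965: 365 days.
Dec 16, 1965 → Dec 16, 1966: 365 days.
Dec 16, 1966 → Dec 16, 1967: 365 days.
Dec 16, 1967 → Jan 16, 1968: 31 days (December has 31).
Jan 16, 1968 → Feb 16, 1968: 31 days (January has 31).
Feb 16, 1968 → Mar 16, 1968: 29 days (February has 29).
Mar 16, 1968 → Apr 16, 1968: 31 days (March has 31).
Apr 16, 1968 → May 16, 1968: 30 days (April has 30).
May 16, 1968 → Jun 16, 1968: 31 days (May has 31).
Jun 16, 1968 → Jul 16, 1968: 30 days (June has 30).
Jul 16, 1968 → Aug 16, 1968: 31 days (July has 31).
Aug 16, 1968 → Sep 16, 1968: 31 days (August has 31).
Sep 16, 1968 → Oct 16, 1968: 30 days (September has 30).
Oct 16, 1968 → Nov 4, 1968: 19 days.
Total: 1419 days.

1419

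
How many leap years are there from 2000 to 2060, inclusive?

16

Multiples of 4 in [2000,2060]: 16.
Of those, multiples of 100: 1 (not leap unless ÷400).
Multiples of 400: 1.
Leap years = 16 − 1 + 1 = 16.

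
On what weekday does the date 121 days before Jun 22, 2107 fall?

Monday

Jun 22, 2107 is a Wednesday.
121 mod 7 = 2, so 121 days before a Wednesday is Wednesday − 2 = Monday.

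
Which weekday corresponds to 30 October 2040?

Tuesday

Doomsday rule: the anchor day for the 2000s is Tuesday. For year 40: 40÷12 = 3 r 4, and 4÷4 = 1, so 3+4+1 = 8.
Tuesday + 8 ≡ Wednesday — that's 2040's doomsday.
In October the doomsday date is Oct 10.
Oct 30 is 20 days after Oct 10; 20 mod 7 = 6, so Wednesday + 6 = Tuesday.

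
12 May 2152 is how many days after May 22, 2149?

May 22, 2149 → May 22, 2150: 365 days.
May 22, 2150 → May 22, 2151: 365 days.
May 22, 2151 → Jun 22, 2151: 31 days (May has 31).
Jun 22, 2151 → Jul 22, 2151: 30 days (June has 30).
Jul 22, 2151 → Aug 22, 2151: 31 days (July has 31).
Aug 22, 2151 → Sep 22, 2151: 31 days (August has 31).
Sep 22, 2151 → Oct 22, 2151: 30 days (September has 30).
Oct 22, 2151 → Nov 22, 2151: 31 days (October has 31).
Nov 22, 2151 → Dec 22, 2151: 30 days (November has 30).
Dec 22, 2151 → Jan 22, 2152: 31 days (December has 31).
Jan 22, 2152 → Feb 22, 2152: 31 days (January has 31).
Feb 22, 2152 → Mar 22, 2152: 29 days (February has 29).
Mar 22, 2152 → Apr 22, 2152: 31 days (March has 31).
Apr 22, 2152 → May 12, 2152: 20 days.
Total: 1086 days.

1086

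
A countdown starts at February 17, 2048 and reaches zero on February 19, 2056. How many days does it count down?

2924

Feb 17, 2048 → Feb 17, 2049: 366 days (Feb 29, 2048 is in that span).
Feb 17, 2049 → Feb 17, 2050: 365 days.
Feb 17, 2050 → Feb 17, 2051: 365 days.
Feb 17, 2051 → Feb 17, 2052: 365 days.
Feb 17, 2052 → Feb 17, 2053: 366 days (Feb 29, 2052 is in that span).
Feb 17, 2053 → Feb 17, 2054: 365 days.
Feb 17, 2054 → Feb 17, 2055: 365 days.
Feb 17, 2055 → Mar 17, 2055: 28 days (February has 28).
Mar 17, 2055 → Apr 17, 2055: 31 days (March has 31).
Apr 17, 2055 → May 17, 2055: 30 days (April has 30).
May 17, 2055 → Jun 17, 2055: 31 days (May has 31).
Jun 17, 2055 → Jul 17, 2055: 30 days (June has 30).
Jul 17, 2055 → Aug 17, 2055: 31 days (July has 31).
Aug 17, 2055 → Sep 17, 2055: 31 days (August has 31).
Sep 17, 2055 → Oct 17, 2055: 30 days (September has 30).
Oct 17, 2055 → Nov 17, 2055: 31 days (October has 31).
Nov 17, 2055 → Dec 17, 2055: 30 days (November has 30).
Dec 17, 2055 → Jan 17, 2056: 31 days (December has 31).
Jan 17, 2056 → Feb 17, 2056: 31 days (January has 31).
Feb 17, 2056 → Feb 19, 2056: 2 days.
Total: 2924 days.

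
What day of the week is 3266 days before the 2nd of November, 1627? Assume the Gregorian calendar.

First find the weekday of Nov 2, 1627. Doomsday rule: the anchor day for the 1600s is Tuesday. For year 27: 27÷12 = 2 r 3, and 3÷4 = 0, so 2+3+0 = 5.
Tuesday + 5 ≡ Sunday — that's 1627's doomsday.
In November the doomsday date is Nov 7.
Nov 2 is 5 days before Nov 7; 5 mod 7 = 5, so Sunday − 5 = Tuesday.
3266 mod 7 = 4, so 3266 days before a Tuesday is Tuesday − 4 = Friday.

Friday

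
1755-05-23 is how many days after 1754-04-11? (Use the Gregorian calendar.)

407

Apr 11, 1754 → Apr 11, 1755: 365 days.
Apr 11, 1755 → May 11, 1755: 30 days (April has 30).
May 11, 1755 → May 23, 1755: 12 days.
Total: 407 days.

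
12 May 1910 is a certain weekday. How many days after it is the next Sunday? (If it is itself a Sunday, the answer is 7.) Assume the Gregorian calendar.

May 12, 1910 is a Thursday.
From Thursday to the next Sunday is 3 days.

3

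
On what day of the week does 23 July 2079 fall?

Doomsday rule: the anchor day for the 2000s is Tuesday. For year 79: 79÷12 = 6 r 7, and 7÷4 = 1, so 6+7+1 = 14.
Tuesday + 14 ≡ Tuesday — that's 2079's doomsday.
In July the doomsday date is Jul 11.
Jul 23 is 12 days after Jul 11; 12 mod 7 = 5, so Tuesday + 5 = Sunday.

Sunday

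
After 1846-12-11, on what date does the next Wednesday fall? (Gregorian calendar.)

Dec 11, 1846 is a Friday.
From Friday to the next Wednesday is 5 days.
Dec 11, 1846 + 5 = Dec 16, 1846.

December 16, 1846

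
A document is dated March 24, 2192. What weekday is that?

Saturday

Doomsday rule: the anchor day for the 2100s is Sunday. For year 92: 92÷12 = 7 r 8, and 8÷4 = 2, so 7+8+2 = 17.
Sunday + 17 ≡ Wednesday — that's 2192's doomsday.
In March the doomsday date is Mar 14.
Mar 24 is 10 days after Mar 14; 10 mod 7 = 3, so Wednesday + 3 = Saturday.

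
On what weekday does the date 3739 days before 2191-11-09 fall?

First find the weekday of Nov 9, 2191. Doomsday rule: the anchor day for the 2100s is Sunday. For year 91: 91÷12 = 7 r 7, and 7÷4 = 1, so 7+7+1 = 15.
Sunday + 15 ≡ Monday — that's 2191's doomsday.
In November the doomsday date is Nov 7.
Nov 9 is 2 days after Nov 7; 2 mod 7 = 2, so Monday + 2 = Wednesday.
3739 mod 7 = 1, so 3739 days before a Wednesday is Wednesday − 1 = Tuesday.

Tuesday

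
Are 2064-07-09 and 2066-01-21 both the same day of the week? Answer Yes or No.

From Jul 9, 2064 to Jan 21, 2066 is 561 days.
561 mod 7 = 1, so they are different weekdays.
(Jul 9, 2064 is a Wednesday; Jan 21, 2066 is a Thursday.)

No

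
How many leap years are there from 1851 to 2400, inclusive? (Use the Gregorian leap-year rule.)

134

Multiples of 4 in [1851,2400]: 138.
Of those, multiples of 100: 6 (not leap unless ÷400).
Multiples of 400: 2.
Leap years = 138 − 6 + 2 = 134.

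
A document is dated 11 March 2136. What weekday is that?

Sunday

Doomsday rule: the anchor day for the 2100s is Sunday. For year 36: 36÷12 = 3 r 0, and 0÷4 = 0, so 3+0+0 = 3.
Sunday + 3 ≡ Wednesday — that's 2136's doomsday.
In March the doomsday date is Mar 14.
Mar 11 is 3 days before Mar 14; 3 mod 7 = 3, so Wednesday − 3 = Sunday.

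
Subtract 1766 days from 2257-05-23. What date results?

−365 (one year) → May 23, 2256 (1401 left).
−366 (one year; includes Feb 29, 2256) → May 23, 2255 (1035 left).
−365 (one year) → May 23, 2254 (670 left).
−365 (one year) → May 23, 2253 (305 left).
−23 → Apr 30, 2253 (end of Apr, 30 days; 282 left).
−30 → Mar 31, 2253 (end of Mar, 31 days; 252 left).
−31 → Feb 28, 2253 (end of Feb, 28 days; 221 left).
−28 → Jan 31, 2253 (end of Jan, 31 days; 193 left).
−31 → Dec 31, 2252 (end of Dec, 31 days; 162 left).
−31 → Nov 30, 2252 (end of Nov, 30 days; 131 left).
−30 → Oct 31, 2252 (end of Oct, 31 days; 101 left).
−31 → Sep 30, 2252 (end of Sep, 30 days; 70 left).
−30 → Aug 31, 2252 (end of Aug, 31 days; 40 left).
−31 → Jul 31, 2252 (end of Jul, 31 days; 9 left).
−9 → Jul 22, 2252.

July 22, 2252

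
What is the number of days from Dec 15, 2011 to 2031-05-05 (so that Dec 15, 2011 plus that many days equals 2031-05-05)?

7081

Dec 15, 2011 → Dec 15, 2012: 366 days (Feb 29, 2012 is in that span).
Dec 15, 2012 → Dec 15, 2013: 365 days.
Dec 15, 2013 → Dec 15, 2014: 365 days.
Dec 15, 2014 → Dec 15, 2015: 365 days.
Dec 15, 2015 → Dec 15, 2016: 366 days (Feb 29, 2016 is in that span).
Dec 15, 2016 → Dec 15, 2017: 365 days.
Dec 15, 2017 → Dec 15, 2018: 365 days.
Dec 15, 2018 → Dec 15, 2019: 365 days.
Dec 15, 2019 → Dec 15, 2020: 366 days (Feb 29, 2020 is in that span).
Dec 15, 2020 → Dec 15, 2021: 365 days.
Dec 15, 2021 → Dec 15, 2022: 365 days.
Dec 15, 2022 → Dec 15, 2023: 365 days.
Dec 15, 2023 → Dec 15, 2024: 366 days (Feb 29, 2024 is in that span).
Dec 15, 2024 → Dec 15, 2025: 365 days.
Dec 15, 2025 → Dec 15, 2026: 365 days.
Dec 15, 2026 → Dec 15, 2027: 365 days.
Dec 15, 2027 → Dec 15, 2028: 366 days (Feb 29, 2028 is in that span).
Dec 15, 2028 → Dec 15, 2029: 365 days.
Dec 15, 2029 → Dec 15, 2030: 365 days.
Dec 15, 2030 → Jan 15, 2031: 31 days (December has 31).
Jan 15, 2031 → Feb 15, 2031: 31 days (January has 31).
Feb 15, 2031 → Mar 15, 2031: 28 days (February has 28).
Mar 15, 2031 → Apr 15, 2031: 31 days (March has 31).
Apr 15, 2031 → May 5, 2031: 20 days.
Total: 7081 days.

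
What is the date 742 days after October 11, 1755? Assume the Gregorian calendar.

October 22, 1757

+366 (one year; includes Feb 29, 1756) → Oct 11, 1756 (376 left).
Oct has 31 days: +21 → Nov 1, 1756 (355 left).
Nov has 30 days: +30 → Dec 1, 1756 (325 left).
Dec has 31 days: +31 → Jan 1, 1757 (294 left).
Jan has 31 days: +31 → Feb 1, 1757 (263 left).
Feb has 28 days: +28 → Mar 1, 1757 (235 left).
Mar has 31 days: +31 → Apr 1, 1757 (204 left).
Apr has 30 days: +30 → May 1, 1757 (174 left).
May has 31 days: +31 → Jun 1, 1757 (143 left).
Jun has 30 days: +30 → Jul 1, 1757 (113 left).
Jul has 31 days: +31 → Aug 1, 1757 (82 left).
Aug has 31 days: +31 → Sep 1, 1757 (51 left).
Sep has 30 days: +30 → Oct 1, 1757 (21 left).
+21 → Oct 22, 1757.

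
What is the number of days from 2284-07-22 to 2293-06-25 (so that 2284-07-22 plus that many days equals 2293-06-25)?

3260

Jul 22, 2284 → Jul 22, 2285: 365 days.
Jul 22, 2285 → Jul 22, 2286: 365 days.
Jul 22, 2286 → Jul 22, 2287: 365 days.
Jul 22, 2287 → Jul 22, 2288: 366 days (Feb 29, 2288 is in that span).
Jul 22, 2288 → Jul 22, 2289: 365 days.
Jul 22, 2289 → Jul 22, 2290: 365 days.
Jul 22, 2290 → Jul 22, 2291: 365 days.
Jul 22, 2291 → Jul 22, 2292: 366 days (Feb 29, 2292 is in that span).
Jul 22, 2292 → Aug 22, 2292: 31 days (July has 31).
Aug 22, 2292 → Sep 22, 2292: 31 days (August has 31).
Sep 22, 2292 → Oct 22, 2292: 30 days (September has 30).
Oct 22, 2292 → Nov 22, 2292: 31 days (October has 31).
Nov 22, 2292 → Dec 22, 2292: 30 days (November has 30).
Dec 22, 2292 → Jan 22, 2293: 31 days (December has 31).
Jan 22, 2293 → Feb 22, 2293: 31 days (January has 31).
Feb 22, 2293 → Mar 22, 2293: 28 days (February has 28).
Mar 22, 2293 → Apr 22, 2293: 31 days (March has 31).
Apr 22, 2293 → May 22, 2293: 30 days (April has 30).
May 22, 2293 → Jun 22, 2293: 31 days (May has 31).
Jun 22, 2293 → Jun 25, 2293: 3 days.
Total: 3260 days.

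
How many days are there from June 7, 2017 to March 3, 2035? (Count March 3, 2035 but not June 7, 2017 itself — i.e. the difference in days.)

Jun 7, 2017 → Jun 7, 2018: 365 days.
Jun 7, 2018 → Jun 7, 2019: 365 days.
Jun 7, 2019 → Jun 7, 2020: 366 days (Feb 29, 2020 is in that span).
Jun 7, 2020 → Jun 7, 2021: 365 days.
Jun 7, 2021 → Jun 7, 2022: 365 days.
Jun 7, 2022 → Jun 7, 2023: 365 days.
Jun 7, 2023 → Jun 7, 2024: 366 days (Feb 29, 2024 is in that span).
Jun 7, 2024 → Jun 7, 2025: 365 days.
Jun 7, 2025 → Jun 7, 2026: 365 days.
Jun 7, 2026 → Jun 7, 2027: 365 days.
Jun 7, 2027 → Jun 7, 2028: 366 days (Feb 29, 2028 is in that span).
Jun 7, 2028 → Jun 7, 2029: 365 days.
Jun 7, 2029 → Jun 7, 2030: 365 days.
Jun 7, 2030 → Jun 7, 2031: 365 days.
Jun 7, 2031 → Jun 7, 2032: 366 days (Feb 29, 2032 is in that span).
Jun 7, 2032 → Jun 7, 2033: 365 days.
Jun 7, 2033 → Jun 7, 2034: 365 days.
Jun 7, 2034 → Jul 7, 2034: 30 days (June has 30).
Jul 7, 2034 → Aug 7, 2034: 31 days (July has 31).
Aug 7, 2034 → Sep 7, 2034: 31 days (August has 31).
Sep 7, 2034 → Oct 7, 2034: 30 days (September has 30).
Oct 7, 2034 → Nov 7, 2034: 31 days (October has 31).
Nov 7, 2034 → Dec 7, 2034: 30 days (November has 30).
Dec 7, 2034 → Jan 7, 2035: 31 days (December has 31).
Jan 7, 2035 → Feb 7, 2035: 31 days (January has 31).
Feb 7, 2035 → Mar 3, 2035: 24 days.
Total: 6478 days.

6478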